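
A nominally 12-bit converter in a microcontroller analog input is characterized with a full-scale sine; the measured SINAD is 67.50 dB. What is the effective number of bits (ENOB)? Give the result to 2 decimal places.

ENOB = (67.50 − 1.76)/6.02 = 10.9203 bits.

10.92 bits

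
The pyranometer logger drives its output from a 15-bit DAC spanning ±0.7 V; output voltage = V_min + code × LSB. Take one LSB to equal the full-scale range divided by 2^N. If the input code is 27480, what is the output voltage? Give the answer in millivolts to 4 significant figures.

Full-scale range = 0.7 V − (-0.7 V) = 1.4 V. LSB = 1.4 V / 2^15.
V_out = V_min + code × LSB = -0.7 V + 27480 × 1.4 V / 32768
      = -0.7 V + 1.17407 V = 0.474072 V.

474.1 mV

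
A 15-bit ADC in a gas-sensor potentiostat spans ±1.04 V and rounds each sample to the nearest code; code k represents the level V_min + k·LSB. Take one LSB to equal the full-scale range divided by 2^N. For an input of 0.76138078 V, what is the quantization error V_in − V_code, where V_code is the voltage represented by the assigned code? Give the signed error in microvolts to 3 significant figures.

−20.6 µV

The full-scale span is 1.04 − (-1.04) = 2.08 V. LSB = 2.08 V / 2^15 ≈ 63.48 µV.
(0.76138078 − (-1.04)) / LSB = 1.80138078 × 32768/2.08 = 28378.6757. Nearest integer: k = 28379.
V_code = V_min + k × range/2^15 = -1.04 + 28379 × 2.08/32768 = 0.76140136719 V.
e = 0.76138078 − (0.76140136719) = −20.6 µV.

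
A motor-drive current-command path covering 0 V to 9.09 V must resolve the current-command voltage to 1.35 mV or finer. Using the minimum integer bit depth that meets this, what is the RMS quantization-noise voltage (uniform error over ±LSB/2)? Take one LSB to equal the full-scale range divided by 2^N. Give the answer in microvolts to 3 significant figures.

Range is 9.09 V.
9.09 V / 1.35 mV = 6733. Since 2^12 = 4096 and 2^13 = 8192, N = 13.
One LSB is 9.09 V / 8192 = 1.1096 mV.
RMS noise = LSB/√12 = 320 µV.

320 µV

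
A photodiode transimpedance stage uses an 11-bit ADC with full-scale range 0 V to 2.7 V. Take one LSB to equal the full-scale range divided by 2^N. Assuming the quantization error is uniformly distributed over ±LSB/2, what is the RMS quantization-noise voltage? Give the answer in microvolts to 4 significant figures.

Range is 2.7 V.
Step size = 2.7/2048 V = 1.31836 mV.
RMS of a uniform error over width LSB is LSB/√12 = 380.6 µV.

380.6 µV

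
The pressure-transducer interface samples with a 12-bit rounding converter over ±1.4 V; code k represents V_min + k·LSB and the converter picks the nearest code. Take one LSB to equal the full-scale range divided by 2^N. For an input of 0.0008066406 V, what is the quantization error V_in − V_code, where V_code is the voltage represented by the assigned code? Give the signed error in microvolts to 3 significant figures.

+123 µV

Range = 1.4 − (-1.4) = 2.8 V. LSB = 2.8 V / 2^12 ≈ 0.6836 mV.
(V_in − V_min)/LSB = (0.0008066406 − (-1.4)) × 4096/2.8 = 2049.1800 → nearest code k = 2049.
V_code = V_min + k × range/2^12 = -1.4 + 2049 × 2.8/4096 = 0.0006835937500 V.
V_in − V_code = 0.0008066406 − (0.0006835937500) = +123 µV.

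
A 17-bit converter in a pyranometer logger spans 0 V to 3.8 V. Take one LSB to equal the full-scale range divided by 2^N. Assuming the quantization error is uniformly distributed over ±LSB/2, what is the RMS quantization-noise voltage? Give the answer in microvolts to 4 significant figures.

8.369 µV

Range is 3.8 V.
Step size = 3.8/131072 V = 28.9917 µV.
V_rms = LSB/√12 = 28.9917 µV / √12 = 8.369 µV.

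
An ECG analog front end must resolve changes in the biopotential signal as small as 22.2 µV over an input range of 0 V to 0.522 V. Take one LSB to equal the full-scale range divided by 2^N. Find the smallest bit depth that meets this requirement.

15 bits

V_FS = 0.522 V.
Required number of levels: 0.522/22.2 µV = 23514; smallest N with 2^N ≥ that is 15.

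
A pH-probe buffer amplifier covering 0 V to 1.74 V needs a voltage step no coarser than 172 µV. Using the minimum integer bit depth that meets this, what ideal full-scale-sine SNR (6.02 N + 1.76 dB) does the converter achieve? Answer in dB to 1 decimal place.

86.0 dB

Full-scale range = 1.74 V.
Required number of levels: 1.74/172 µV = 10116; smallest N with 2^N ≥ that is 14.
SNR = 6.02 × 14 + 1.76 = 86.04 dB.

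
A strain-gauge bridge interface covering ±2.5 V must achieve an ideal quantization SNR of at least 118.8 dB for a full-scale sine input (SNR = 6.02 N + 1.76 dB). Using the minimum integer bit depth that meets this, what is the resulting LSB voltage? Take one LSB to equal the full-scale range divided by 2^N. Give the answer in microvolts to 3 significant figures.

Full-scale range = 2.5 V − (-2.5 V) = 5 V.
Solving 6.02 N ≥ 118.8 − 1.76: N ≥ 19.442. Round up → N = 20.
One LSB is 5 V / 1048576 = 4.77 µV.

4.77 µV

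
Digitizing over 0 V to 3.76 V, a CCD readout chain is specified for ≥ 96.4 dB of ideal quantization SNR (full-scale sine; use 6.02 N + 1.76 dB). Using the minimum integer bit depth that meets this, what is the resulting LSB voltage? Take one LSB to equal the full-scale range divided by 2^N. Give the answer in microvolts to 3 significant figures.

57.4 µV

Span = 3.76 V.
6.02 N + 1.76 ≥ 96.4 gives N ≥ 15.721, so the minimum integer is 16.
Step size = 3.76/65536 V = 57.4 µV.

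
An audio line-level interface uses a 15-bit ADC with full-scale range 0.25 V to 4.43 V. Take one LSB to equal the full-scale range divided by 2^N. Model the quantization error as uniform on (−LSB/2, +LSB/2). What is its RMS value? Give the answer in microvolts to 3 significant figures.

36.8 µV

Span: 4.43 V − (0.25 V) = 4.18 V.
One LSB is 4.18 V / 32768 = 127.56 µV.
V_rms = LSB/√12 = 127.56 µV / √12 = 36.8 µV.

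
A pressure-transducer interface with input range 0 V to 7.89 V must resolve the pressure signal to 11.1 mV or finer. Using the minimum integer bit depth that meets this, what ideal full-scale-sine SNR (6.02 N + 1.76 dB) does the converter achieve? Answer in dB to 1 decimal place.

Full-scale range = 7.89 V.
7.89 V / 11.1 mV = 710.8. Since 2^9 = 512 and 2^10 = 1024, N = 10.
6.02(10) + 1.76 = 61.96 dB.

62.0 dB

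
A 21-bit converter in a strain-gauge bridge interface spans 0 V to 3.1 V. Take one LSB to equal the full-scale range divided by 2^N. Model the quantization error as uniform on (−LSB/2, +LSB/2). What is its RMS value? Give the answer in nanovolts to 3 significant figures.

427 nV

Range is 3.1 V.
Step size = 3.1/2097152 V = 1.4782 µV.
For a uniform distribution on [−LSB/2, +LSB/2], V_rms = LSB/√12 = 1.4782 µV/3.4641 = 427 nV.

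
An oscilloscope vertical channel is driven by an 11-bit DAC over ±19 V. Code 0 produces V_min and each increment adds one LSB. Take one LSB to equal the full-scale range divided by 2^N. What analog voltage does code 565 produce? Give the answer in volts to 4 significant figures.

The full-scale span is 19 − (-19) = 38 V. LSB = 38 V / 2^11.
V_out = V_min + code × LSB = -19 V + 565 × 38 V / 2048
      = -19 V + 10.4834 V = -8.51660 V.

-8.517 V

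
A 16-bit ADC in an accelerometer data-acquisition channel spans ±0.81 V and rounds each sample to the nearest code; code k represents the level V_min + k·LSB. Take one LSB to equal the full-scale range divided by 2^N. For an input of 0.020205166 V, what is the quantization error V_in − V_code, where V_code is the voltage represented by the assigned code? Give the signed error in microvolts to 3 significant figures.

+9.55 µV

Span: 0.81 V − (-0.81 V) = 1.62 V. LSB = 1.62 V / 2^16 ≈ 24.72 µV.
(V_in − V_min)/LSB = (0.020205166 − (-0.81)) × 65536/1.62 = 33585.3863 → nearest code k = 33585.
V_code = -0.81 + (33585/65536) × 1.62 = 0.020195617676 V.
V_in − V_code = 0.020205166 − (0.020195617676) = +9.55 µV.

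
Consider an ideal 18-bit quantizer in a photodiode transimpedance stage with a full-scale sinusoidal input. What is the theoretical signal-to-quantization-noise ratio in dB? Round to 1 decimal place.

110.1 dB

For an ideal N-bit converter with full-scale sine input, SNR = 6.02 N + 1.76 dB. SNR = 6.02 × 18 + 1.76 = 108.36 + 1.76 = 110.12 dB.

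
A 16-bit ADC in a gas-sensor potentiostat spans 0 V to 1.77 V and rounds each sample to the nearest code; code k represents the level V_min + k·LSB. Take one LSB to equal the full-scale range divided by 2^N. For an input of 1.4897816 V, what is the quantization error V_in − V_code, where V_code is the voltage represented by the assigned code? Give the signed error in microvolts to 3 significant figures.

−9.81 µV

Span = 1.77 V. LSB = 1.77 V / 2^16 ≈ 27.01 µV.
(1.4897816 − (0)) / LSB = 1.4897816 × 65536/1.77 = 55160.6367. Nearest integer: k = 55161.
V_code = V_min + k × range/2^16 = 0 + 55161 × 1.77/65536 = 1.4897914124 V.
Error = V_in − V_code = 1.4897816 − (1.4897914124) = −9.81 µV.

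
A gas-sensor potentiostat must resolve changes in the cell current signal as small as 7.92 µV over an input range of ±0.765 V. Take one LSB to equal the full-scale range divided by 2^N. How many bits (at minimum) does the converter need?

Span: 0.765 V − (-0.765 V) = 1.53 V.
Need 2^N ≥ 1.53 V / 7.92 µV = 193200 → N_min = 18.

18 bits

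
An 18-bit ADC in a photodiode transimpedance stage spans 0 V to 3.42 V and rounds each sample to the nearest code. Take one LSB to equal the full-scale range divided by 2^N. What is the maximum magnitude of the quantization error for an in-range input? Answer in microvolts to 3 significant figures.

6.52 µV

Range is 3.42 V.
One LSB is 3.42 V / 262144 = 13.046 µV.
A rounding quantizer has |error| ≤ LSB/2 = 6.52 µV.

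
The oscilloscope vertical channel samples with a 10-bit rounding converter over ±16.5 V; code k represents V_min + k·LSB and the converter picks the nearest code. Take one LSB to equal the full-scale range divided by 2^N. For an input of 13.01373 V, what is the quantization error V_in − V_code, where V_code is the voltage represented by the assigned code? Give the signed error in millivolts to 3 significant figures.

Full-scale range = 16.5 V − (-16.5 V) = 33 V. LSB = 33 V / 2^10 ≈ 32.23 mV.
Position in LSBs: (13.01373 − (-16.5)) × 1024/33 = 915.8200; rounding gives k = 916.
V_code = -16.5 + (916/1024) × 33 = 13.01953125 V.
e = 13.01373 − (13.01953125) = −5.80 mV.

−5.80 mV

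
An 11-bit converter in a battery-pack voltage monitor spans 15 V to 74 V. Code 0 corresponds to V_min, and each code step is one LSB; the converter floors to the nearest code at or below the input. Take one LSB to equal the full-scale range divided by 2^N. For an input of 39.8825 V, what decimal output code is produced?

Full-scale range = 74 V − (15 V) = 59 V. LSB = 59 V / 2^11 ≈ 28.81 mV.
(V_in − V_min) × 2^11/range = (39.8825 − (15)) × 2048/59 = 863.718.
Floor → code = 863.

863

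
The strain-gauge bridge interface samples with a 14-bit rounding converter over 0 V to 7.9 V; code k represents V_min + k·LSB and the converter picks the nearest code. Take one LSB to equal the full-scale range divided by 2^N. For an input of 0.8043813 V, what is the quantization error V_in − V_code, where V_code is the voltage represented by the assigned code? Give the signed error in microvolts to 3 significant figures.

+109 µV

Span = 7.9 V. LSB = 7.9 V / 2^14 ≈ 482.2 µV.
(0.8043813 − (0)) / LSB = 0.8043813 × 16384/7.9 = 1668.2257. Nearest integer: k = 1668.
V_code = 0 + (1668/16384) × 7.9 = 0.80427246094 V.
e = 0.8043813 − (0.80427246094) = +109 µV.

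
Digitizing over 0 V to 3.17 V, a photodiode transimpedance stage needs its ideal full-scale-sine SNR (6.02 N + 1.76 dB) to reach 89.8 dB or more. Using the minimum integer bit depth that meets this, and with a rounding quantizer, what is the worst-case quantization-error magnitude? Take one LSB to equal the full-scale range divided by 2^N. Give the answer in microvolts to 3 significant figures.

48.4 µV

Range is 3.17 V.
N ≥ (89.8 − 1.76)/6.02 = 14.625 → N_min = 15.
One LSB is 3.17 V / 32768 = 96.741 µV.
|e|_max = LSB/2 = 48.4 µV.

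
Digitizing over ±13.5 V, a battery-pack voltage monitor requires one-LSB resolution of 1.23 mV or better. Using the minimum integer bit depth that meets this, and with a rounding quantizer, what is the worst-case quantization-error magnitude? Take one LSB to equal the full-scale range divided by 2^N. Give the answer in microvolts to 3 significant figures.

Span: 13.5 V − (-13.5 V) = 27 V.
Required number of levels: 27/1.23 mV = 21951; smallest N with 2^N ≥ that is 15.
One LSB is 27 V / 32768 = 0.82397 mV.
|e|_max = LSB/2 = 412 µV.

412 µV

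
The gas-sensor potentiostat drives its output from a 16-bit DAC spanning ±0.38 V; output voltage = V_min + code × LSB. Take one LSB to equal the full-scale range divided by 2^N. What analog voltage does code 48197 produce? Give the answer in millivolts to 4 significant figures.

Range = 0.38 − (-0.38) = 0.76 V. LSB = 0.76 V / 2^16.
V_out = -0.38 + 48197 × (0.76/65536) V
      = -0.38 V + 0.558925 V = 0.178925 V.

178.9 mV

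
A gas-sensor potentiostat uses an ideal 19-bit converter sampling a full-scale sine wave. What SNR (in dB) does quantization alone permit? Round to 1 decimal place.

6.02(19) + 1.76 = 114.38 + 1.76 = 116.14 dB.

116.1 dB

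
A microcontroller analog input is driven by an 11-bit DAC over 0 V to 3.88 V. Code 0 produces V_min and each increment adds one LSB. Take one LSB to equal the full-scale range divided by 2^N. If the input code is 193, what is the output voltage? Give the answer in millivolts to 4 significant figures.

Full-scale range = 3.88 V. LSB = 3.88 V / 2^11.
V_out = V_min + code × LSB = 0 V + 193 × 3.88 V / 2048
      = 0 + 0.365645 = 0.365645 V.

365.6 mV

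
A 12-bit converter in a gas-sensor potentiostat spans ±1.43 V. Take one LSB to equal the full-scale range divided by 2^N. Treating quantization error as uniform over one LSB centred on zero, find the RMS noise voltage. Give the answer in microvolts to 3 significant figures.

202 µV

The full-scale span is 1.43 − (-1.43) = 2.86 V.
One LSB is 2.86 V / 4096 = 0.69824 mV.
V_rms = LSB/√12 = 0.69824 mV / √12 = 202 µV.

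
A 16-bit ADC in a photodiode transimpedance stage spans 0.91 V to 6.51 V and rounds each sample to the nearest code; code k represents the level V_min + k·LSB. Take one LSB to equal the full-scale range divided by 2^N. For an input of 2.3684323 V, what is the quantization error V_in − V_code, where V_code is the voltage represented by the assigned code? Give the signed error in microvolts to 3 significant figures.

Span: 6.51 V − (0.91 V) = 5.6 V. LSB = 5.6 V / 2^16 ≈ 85.45 µV.
(2.3684323 − (0.91)) / LSB = 1.4584323 × 65536/5.6 = 17067.8249. Nearest integer: k = 17068.
V_code = 0.91 + (17068/65536) × 5.6 = 2.3684472656 V.
V_in − V_code = 2.3684323 − (2.3684472656) = −15.0 µV.

−15.0 µV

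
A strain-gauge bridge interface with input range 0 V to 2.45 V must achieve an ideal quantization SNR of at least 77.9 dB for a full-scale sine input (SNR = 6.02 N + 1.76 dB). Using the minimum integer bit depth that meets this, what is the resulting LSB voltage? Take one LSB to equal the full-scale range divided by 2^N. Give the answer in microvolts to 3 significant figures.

Range is 2.45 V.
Solving 6.02 N ≥ 77.9 − 1.76: N ≥ 12.648. Round up → N = 13.
LSB = 2.45 V / 2^13 = 299 µV.

299 µV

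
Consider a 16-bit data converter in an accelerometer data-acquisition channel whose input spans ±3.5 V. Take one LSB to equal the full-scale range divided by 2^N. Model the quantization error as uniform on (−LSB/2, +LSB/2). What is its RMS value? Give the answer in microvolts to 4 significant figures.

30.83 µV

The full-scale span is 3.5 − (-3.5) = 7 V.
LSB = 7 V ÷ 2^16 = 7/65536 V = 106.812 µV.
σ_q = LSB/√12 = 106.812 µV/3.4641 = 30.83 µV.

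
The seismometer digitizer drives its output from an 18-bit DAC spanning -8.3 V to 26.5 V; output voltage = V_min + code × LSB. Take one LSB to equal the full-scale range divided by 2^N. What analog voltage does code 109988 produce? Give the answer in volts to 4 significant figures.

Full-scale range = 26.5 V − (-8.3 V) = 34.8 V. LSB = 34.8 V / 2^18.
Output = V_min + (109988/262144) × range = -8.3 + 0.419571 × 34.8 V
      = -8.3 + 14.6011 = 6.30107 V.

6.301 V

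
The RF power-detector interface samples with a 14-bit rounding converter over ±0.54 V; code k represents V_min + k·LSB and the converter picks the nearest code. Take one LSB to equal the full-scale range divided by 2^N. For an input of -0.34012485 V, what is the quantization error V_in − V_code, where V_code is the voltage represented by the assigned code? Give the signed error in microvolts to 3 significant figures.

+11.9 µV

Span: 0.54 V − (-0.54 V) = 1.08 V. LSB = 1.08 V / 2^14 ≈ 65.92 µV.
(V_in − V_min)/LSB = (-0.34012485 − (-0.54)) × 16384/1.08 = 3032.1801 → nearest code k = 3032.
V_code = V_min + k × range/2^14 = -0.54 + 3032 × 1.08/16384 = -0.34013671875 V.
Error = V_in − V_code = -0.34012485 − (-0.34013671875) = +11.9 µV.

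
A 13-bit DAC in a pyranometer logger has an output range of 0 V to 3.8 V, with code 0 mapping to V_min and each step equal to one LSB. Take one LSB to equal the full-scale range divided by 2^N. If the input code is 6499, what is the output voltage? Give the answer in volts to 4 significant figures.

3.015 V

Range is 3.8 V. LSB = 3.8 V / 2^13.
V_out = V_min + code × LSB = 0 V + 6499 × 3.8 V / 8192
      = 0 + 3.01467 = 3.01467 V.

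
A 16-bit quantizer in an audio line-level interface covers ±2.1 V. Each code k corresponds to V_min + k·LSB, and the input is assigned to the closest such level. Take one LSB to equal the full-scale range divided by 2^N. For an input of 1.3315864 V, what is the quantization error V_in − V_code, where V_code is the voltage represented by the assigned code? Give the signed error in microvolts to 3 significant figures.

Full-scale range = 2.1 V − (-2.1 V) = 4.2 V. LSB = 4.2 V / 2^16 ≈ 64.09 µV.
Position in LSBs: (1.3315864 − (-2.1)) × 65536/4.2 = 53545.8206; rounding gives k = 53546.
V_code = -2.1 + (53546/65536) × 4.2 = 1.3315979004 V.
Error = V_in − V_code = 1.3315864 − (1.3315979004) = −11.5 µV.

−11.5 µV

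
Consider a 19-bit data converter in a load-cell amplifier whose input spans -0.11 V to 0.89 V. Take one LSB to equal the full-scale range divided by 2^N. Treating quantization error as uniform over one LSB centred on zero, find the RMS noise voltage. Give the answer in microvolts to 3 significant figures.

0.551 µV

Full-scale range = 0.89 V − (-0.11 V) = 1 V.
LSB = 1 V / 2^19 = 1.9073 µV.
V_rms = LSB/√12 = 1.9073 µV / √12 = 0.551 µV.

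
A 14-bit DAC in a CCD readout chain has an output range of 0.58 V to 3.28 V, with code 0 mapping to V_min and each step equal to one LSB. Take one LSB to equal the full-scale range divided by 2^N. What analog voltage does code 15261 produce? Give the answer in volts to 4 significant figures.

3.095 V

Full-scale range = 3.28 V − (0.58 V) = 2.7 V. LSB = 2.7 V / 2^14.
V_out = 0.58 + 15261 × (2.7/16384) V
      = 0.58 + 2.51494 = 3.09494 V.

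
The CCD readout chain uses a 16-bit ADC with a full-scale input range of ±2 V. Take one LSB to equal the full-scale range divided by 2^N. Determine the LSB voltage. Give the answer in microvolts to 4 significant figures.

Span: 2 V − (-2 V) = 4 V.
There are 2^16 = 65536 steps.
LSB = 4 V / 2^16 = 61.04 µV.

61.04 µV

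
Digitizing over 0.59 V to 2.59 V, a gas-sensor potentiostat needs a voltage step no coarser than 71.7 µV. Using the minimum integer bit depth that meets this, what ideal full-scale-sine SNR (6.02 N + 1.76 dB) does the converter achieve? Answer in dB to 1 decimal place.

Span: 2.59 V − (0.59 V) = 2 V.
Required number of levels: 2/71.7 µV = 27894; smallest N with 2^N ≥ that is 15.
Ideal SNR at N = 15: 6.02·15 + 1.76 = 92.1 dB.

92.1 dB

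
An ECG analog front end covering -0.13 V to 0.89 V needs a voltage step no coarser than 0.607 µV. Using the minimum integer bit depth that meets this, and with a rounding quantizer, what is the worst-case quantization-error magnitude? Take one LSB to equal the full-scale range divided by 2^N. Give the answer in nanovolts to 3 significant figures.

The full-scale span is 0.89 − (-0.13) = 1.02 V.
Required number of levels: 1.02/0.607 µV = 1.6804e6; smallest N with 2^N ≥ that is 21.
One LSB is 1.02 V / 2097152 = 486.37 nV.
Half an LSB is 243 nV.

243 nV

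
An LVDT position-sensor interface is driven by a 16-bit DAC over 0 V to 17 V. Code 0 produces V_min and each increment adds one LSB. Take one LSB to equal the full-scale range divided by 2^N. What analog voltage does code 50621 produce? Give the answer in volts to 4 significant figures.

V_FS = 17 V. LSB = 17 V / 2^16.
V_out = 0 + 50621 × (17/65536) V
      = 0 + 13.1311 = 13.1311 V.

13.13 V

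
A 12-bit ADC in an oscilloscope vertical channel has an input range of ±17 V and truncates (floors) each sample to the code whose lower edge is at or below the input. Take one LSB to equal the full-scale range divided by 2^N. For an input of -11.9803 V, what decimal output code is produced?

Full-scale range = 17 V − (-17 V) = 34 V. LSB = 34 V / 2^12 ≈ 8.301 mV.
V_in − V_min = -11.9803 − (-17) = 5.0197 V.
Divide by LSB: 5.0197 × 4096/34 = 604.7262.
Truncating gives code 604.

604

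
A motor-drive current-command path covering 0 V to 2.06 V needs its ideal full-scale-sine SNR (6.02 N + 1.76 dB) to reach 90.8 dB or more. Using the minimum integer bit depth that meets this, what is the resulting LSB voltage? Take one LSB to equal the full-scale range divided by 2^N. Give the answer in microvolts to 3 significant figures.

Span = 2.06 V.
Solving 6.02 N ≥ 90.8 − 1.76: N ≥ 14.791. Round up → N = 15.
Step size = 2.06/32768 V = 62.9 µV.

62.9 µV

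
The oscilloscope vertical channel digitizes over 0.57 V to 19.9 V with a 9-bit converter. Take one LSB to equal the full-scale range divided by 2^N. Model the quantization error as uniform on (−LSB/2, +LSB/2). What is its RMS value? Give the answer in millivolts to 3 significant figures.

10.9 mV

Full-scale range = 19.9 V − (0.57 V) = 19.33 V.
One LSB is 19.33 V / 512 = 37.754 mV.
RMS of a uniform error over width LSB is LSB/√12 = 10.9 mV.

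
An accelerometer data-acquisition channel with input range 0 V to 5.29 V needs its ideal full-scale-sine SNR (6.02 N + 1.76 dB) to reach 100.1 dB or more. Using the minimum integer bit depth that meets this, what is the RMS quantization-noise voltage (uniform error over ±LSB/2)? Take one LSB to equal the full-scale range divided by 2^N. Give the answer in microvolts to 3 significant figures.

11.7 µV

Range is 5.29 V.
N ≥ (100.1 − 1.76)/6.02 = 16.336 → N_min = 17.
LSB = 5.29 V ÷ 2^17 = 5.29/131072 V = 40.359 µV.
V_rms = LSB/√12 = 11.7 µV.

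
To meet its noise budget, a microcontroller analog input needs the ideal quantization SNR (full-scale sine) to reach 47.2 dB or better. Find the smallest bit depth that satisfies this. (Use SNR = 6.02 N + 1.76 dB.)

8 bits

Required N = ⌈(47.2 − 1.76)/6.02⌉ = ⌈7.548⌉ = 8.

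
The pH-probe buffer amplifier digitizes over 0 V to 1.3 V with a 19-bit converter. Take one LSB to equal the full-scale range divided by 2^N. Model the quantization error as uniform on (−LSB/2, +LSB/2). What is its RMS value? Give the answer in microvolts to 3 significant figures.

0.716 µV

Full-scale range = 1.3 V.
One LSB is 1.3 V / 524288 = 2.4796 µV.
For a uniform distribution on [−LSB/2, +LSB/2], V_rms = LSB/√12 = 2.4796 µV/3.4641 = 0.716 µV.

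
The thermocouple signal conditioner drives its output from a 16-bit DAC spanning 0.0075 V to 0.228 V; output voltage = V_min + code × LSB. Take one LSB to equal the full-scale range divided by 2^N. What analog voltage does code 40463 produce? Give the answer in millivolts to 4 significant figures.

Full-scale range = 0.228 V − (0.0075 V) = 0.2205 V. LSB = 0.2205 V / 2^16.
Output = V_min + (40463/65536) × range = 0.0075 + 0.617416 × 0.2205 V
      = 0.0075 + 0.136140 = 0.143640 V.

143.6 mV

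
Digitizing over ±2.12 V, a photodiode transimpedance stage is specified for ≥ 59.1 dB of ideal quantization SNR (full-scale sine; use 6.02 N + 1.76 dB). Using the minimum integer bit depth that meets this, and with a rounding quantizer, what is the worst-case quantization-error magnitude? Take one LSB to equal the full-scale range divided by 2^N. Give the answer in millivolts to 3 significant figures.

2.07 mV

Full-scale range = 2.12 V − (-2.12 V) = 4.24 V.
Required N = ⌈(59.1 − 1.76)/6.02⌉ = ⌈9.525⌉ = 10.
LSB = 4.24 V / 2^10 = 4.1406 mV.
Half an LSB is 2.07 mV.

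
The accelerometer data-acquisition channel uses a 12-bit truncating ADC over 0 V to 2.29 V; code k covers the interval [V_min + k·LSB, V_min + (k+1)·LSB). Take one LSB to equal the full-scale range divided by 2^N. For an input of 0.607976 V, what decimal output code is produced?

Full-scale range = 2.29 V. LSB = 2.29 V / 2^12 ≈ 0.5591 mV.
V_in − V_min = 0.607976 − (0) = 0.607976 V.
Divide by LSB: 0.607976 × 4096/2.29 = 1087.4540.
Truncating gives code 1087.

1087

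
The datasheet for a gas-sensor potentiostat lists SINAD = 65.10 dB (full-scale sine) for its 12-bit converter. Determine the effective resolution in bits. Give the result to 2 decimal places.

10.52 bits

ENOB = (65.10 − 1.76)/6.02 = 10.5216 bits.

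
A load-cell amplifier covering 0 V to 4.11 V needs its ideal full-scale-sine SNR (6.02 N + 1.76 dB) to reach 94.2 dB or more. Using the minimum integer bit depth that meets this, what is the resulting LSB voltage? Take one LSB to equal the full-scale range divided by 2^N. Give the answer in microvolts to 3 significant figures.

Full-scale range = 4.11 V.
6.02 N + 1.76 ≥ 94.2 gives N ≥ 15.355, so the minimum integer is 16.
One LSB is 4.11 V / 65536 = 62.7 µV.

62.7 µV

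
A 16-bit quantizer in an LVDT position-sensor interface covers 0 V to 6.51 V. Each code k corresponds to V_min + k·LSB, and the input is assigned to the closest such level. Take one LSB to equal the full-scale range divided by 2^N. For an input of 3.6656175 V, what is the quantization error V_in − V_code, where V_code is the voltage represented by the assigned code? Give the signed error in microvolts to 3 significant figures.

−32.2 µV

Span = 6.51 V. LSB = 6.51 V / 2^16 ≈ 99.33 µV.
(V_in − V_min)/LSB = (3.6656175 − (0)) × 65536/6.51 = 36901.6756 → nearest code k = 36902.
V_code = 0 + (36902/65536) × 6.51 = 3.6656497192 V.
e = 3.6656175 − (3.6656497192) = −32.2 µV.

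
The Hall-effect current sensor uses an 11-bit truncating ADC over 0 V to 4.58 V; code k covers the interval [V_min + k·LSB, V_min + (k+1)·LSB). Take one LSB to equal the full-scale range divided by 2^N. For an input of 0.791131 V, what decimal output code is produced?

353

Full-scale range = 4.58 V. LSB = 4.58 V / 2^11 ≈ 2.236 mV.
code = ⌊(V_in − V_min)/LSB⌋ = ⌊(V_in − V_min) × 2^11 / range⌋
     = ⌊(0.791131 − (0)) × 2048 / 4.58⌋ = ⌊0.791131 × 2048/4.58⌋
     = ⌊353.763⌋ = 353.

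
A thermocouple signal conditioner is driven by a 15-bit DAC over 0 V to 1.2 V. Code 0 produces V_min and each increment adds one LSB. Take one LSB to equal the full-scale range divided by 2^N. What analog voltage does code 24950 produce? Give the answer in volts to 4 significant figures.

Span = 1.2 V. LSB = 1.2 V / 2^15.
Output = V_min + (24950/32768) × range = 0 + 0.761414 × 1.2 V
      = 0 V + 0.913696 V = 0.913696 V.

0.9137 V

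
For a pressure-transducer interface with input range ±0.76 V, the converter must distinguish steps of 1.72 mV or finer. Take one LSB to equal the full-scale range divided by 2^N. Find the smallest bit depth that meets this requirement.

10 bits

Range = 0.76 − (-0.76) = 1.52 V.
Required number of levels: 1.52/1.72 mV = 883.72; smallest N with 2^N ≥ that is 10.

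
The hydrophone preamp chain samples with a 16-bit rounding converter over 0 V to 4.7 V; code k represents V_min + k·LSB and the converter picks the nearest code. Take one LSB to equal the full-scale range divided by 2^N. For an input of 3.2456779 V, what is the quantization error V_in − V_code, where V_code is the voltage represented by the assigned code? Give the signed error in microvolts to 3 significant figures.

+12.9 µV

Range is 4.7 V. LSB = 4.7 V / 2^16 ≈ 71.72 µV.
(3.2456779 − (0)) / LSB = 3.2456779 × 65536/4.7 = 45257.1802. Nearest integer: k = 45257.
V_code = 0 + (45257/65536) × 4.7 = 3.2456649780 V.
e = 3.2456779 − (3.2456649780) = +12.9 µV.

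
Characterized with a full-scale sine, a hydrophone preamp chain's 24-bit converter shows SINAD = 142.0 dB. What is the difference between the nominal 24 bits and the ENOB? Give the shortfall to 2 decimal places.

0.70 bits

N_eff = (142.0 − 1.76)/6.02 = 23.2957 bits.
Shortfall = 24 − 23.2957 = 0.7043 bits.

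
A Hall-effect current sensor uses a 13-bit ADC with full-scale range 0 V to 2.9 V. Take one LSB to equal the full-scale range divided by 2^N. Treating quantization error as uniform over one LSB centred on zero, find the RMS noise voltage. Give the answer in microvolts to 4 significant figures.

102.2 µV

V_FS = 2.9 V.
Step size = 2.9/8192 V = 354.004 µV.
σ_q = LSB/√12 = 354.004 µV/3.4641 = 102.2 µV.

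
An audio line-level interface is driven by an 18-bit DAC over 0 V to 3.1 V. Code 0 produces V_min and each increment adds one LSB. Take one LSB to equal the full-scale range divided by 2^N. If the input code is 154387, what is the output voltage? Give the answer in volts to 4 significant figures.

1.826 V

Range is 3.1 V. LSB = 3.1 V / 2^18.
V_out = V_min + code × LSB = 0 V + 154387 × 3.1 V / 262144
      = 0 + 1.82571 = 1.82571 V.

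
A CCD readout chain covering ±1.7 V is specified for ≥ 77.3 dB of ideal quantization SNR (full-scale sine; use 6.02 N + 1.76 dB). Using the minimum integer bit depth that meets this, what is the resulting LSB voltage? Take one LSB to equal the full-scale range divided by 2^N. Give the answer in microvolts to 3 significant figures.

The full-scale span is 1.7 − (-1.7) = 3.4 V.
Required N = ⌈(77.3 − 1.76)/6.02⌉ = ⌈12.548⌉ = 13.
One LSB is 3.4 V / 8192 = 415 µV.

415 µV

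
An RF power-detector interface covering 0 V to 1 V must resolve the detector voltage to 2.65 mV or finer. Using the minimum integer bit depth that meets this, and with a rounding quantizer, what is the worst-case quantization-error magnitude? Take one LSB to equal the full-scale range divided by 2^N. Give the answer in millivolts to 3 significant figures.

Span = 1 V.
Levels needed ≥ 1/2.65 mV = 377.4. 2^9 = 512 suffices, so N_min = 9.
LSB = 1 V / 2^9 = 1.9531 mV.
|e|_max = LSB/2 = 0.977 mV.

0.977 mV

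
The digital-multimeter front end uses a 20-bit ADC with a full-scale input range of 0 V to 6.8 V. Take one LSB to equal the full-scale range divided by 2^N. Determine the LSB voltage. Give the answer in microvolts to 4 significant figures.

6.485 µV

Range is 6.8 V.
There are 2^20 = 1048576 steps.
One LSB is 6.8 V / 1048576 = 6.485 µV.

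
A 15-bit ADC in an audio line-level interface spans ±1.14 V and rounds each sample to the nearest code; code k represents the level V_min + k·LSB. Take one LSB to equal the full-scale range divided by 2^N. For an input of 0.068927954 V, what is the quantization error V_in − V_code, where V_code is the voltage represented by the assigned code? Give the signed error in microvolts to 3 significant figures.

−25.9 µV

Full-scale range = 1.14 V − (-1.14 V) = 2.28 V. LSB = 2.28 V / 2^15 ≈ 69.58 µV.
(V_in − V_min)/LSB = (0.068927954 − (-1.14)) × 32768/2.28 = 17374.6277 → nearest code k = 17375.
V_code = -1.14 + (17375/32768) × 2.28 = 0.068953857422 V.
V_in − V_code = 0.068927954 − (0.068953857422) = −25.9 µV.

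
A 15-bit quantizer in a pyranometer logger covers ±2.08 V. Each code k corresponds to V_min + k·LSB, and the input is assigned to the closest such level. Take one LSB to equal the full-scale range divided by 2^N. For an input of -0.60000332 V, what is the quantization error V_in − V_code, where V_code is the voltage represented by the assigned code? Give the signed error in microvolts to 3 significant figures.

The full-scale span is 2.08 − (-2.08) = 4.16 V. LSB = 4.16 V / 2^15 ≈ 127.0 µV.
(V_in − V_min)/LSB = (-0.60000332 − (-2.08)) × 32768/4.16 = 11657.8200 → nearest code k = 11658.
V_code = V_min + k × range/2^15 = -2.08 + 11658 × 4.16/32768 = -0.59998046875 V.
Error = V_in − V_code = -0.60000332 − (-0.59998046875) = −22.9 µV.

−22.9 µV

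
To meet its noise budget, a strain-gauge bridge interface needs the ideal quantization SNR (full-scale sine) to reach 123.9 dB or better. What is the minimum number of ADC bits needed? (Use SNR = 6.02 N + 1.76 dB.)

21 bits

Solving 6.02 N ≥ 123.9 − 1.76: N ≥ 20.289. Round up → N = 21.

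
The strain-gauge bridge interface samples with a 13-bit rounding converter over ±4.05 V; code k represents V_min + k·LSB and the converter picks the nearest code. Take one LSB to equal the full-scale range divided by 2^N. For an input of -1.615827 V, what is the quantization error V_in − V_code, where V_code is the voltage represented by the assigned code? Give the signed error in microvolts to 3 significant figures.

Full-scale range = 4.05 V − (-4.05 V) = 8.1 V. LSB = 8.1 V / 2^13 ≈ 0.9888 mV.
(V_in − V_min)/LSB = (-1.615827 − (-4.05)) × 8192/8.1 = 2461.8204 → nearest code k = 2462.
V_code = V_min + k × range/2^13 = -4.05 + 2462 × 8.1/8192 = -1.615649414 V.
Error = V_in − V_code = -1.615827 − (-1.615649414) = −178 µV.

−178 µV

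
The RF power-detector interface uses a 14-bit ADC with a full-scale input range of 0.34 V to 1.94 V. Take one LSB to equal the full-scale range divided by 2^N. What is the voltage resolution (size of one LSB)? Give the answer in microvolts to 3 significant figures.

The full-scale span is 1.94 − (0.34) = 1.6 V.
2^14 = 16384 levels.
LSB = 1.6 V ÷ 2^14 = 1.6/16384 V = 97.7 µV.

97.7 µV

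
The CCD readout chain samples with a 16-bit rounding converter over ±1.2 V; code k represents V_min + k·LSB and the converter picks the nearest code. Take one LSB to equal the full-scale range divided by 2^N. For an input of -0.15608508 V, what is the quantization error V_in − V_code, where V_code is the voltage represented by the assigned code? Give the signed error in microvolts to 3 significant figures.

The full-scale span is 1.2 − (-1.2) = 2.4 V. LSB = 2.4 V / 2^16 ≈ 36.62 µV.
Position in LSBs: (-0.15608508 − (-1.2)) × 65536/2.4 = 28505.8367; rounding gives k = 28506.
Reconstructed level: -1.2 + 28506 × 2.4/65536 V = -0.15607910156 V.
Error = V_in − V_code = -0.15608508 − (-0.15607910156) = −5.98 µV.

−5.98 µV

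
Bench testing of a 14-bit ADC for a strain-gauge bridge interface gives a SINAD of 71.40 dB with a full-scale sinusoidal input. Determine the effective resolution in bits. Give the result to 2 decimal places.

11.57 bits

(71.40 − 1.76) / 6.02 = 69.64/6.02 = 11.5681 effective bits.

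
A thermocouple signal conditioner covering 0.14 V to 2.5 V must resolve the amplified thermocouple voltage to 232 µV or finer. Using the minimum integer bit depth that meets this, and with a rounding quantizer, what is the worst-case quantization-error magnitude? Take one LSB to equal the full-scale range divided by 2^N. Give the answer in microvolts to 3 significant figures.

72.0 µV

Range = 2.5 − (0.14) = 2.36 V.
2.36 V / 232 µV = 10170. Since 2^13 = 8192 and 2^14 = 16384, N = 14.
LSB = 2.36 V / 2^14 = 144.04 µV.
Max error for round-to-nearest is LSB/2 = 72.0 µV.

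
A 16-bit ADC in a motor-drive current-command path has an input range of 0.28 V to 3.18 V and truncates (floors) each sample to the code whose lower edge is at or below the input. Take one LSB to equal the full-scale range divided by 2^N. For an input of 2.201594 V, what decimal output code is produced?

43425

The full-scale span is 3.18 − (0.28) = 2.9 V. LSB = 2.9 V / 2^16 ≈ 44.25 µV.
code = ⌊(V_in − V_min)/LSB⌋ = ⌊(V_in − V_min) × 2^16 / range⌋
     = ⌊(2.201594 − (0.28)) × 65536 / 2.9⌋ = ⌊1.921594 × 65536/2.9⌋
     = ⌊43425.374⌋ = 43425.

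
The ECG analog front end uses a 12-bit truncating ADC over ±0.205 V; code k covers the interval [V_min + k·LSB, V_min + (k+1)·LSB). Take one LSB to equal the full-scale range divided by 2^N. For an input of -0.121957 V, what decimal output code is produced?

829

Span: 0.205 V − (-0.205 V) = 0.41 V. LSB = 0.41 V / 2^12 ≈ 100.1 µV.
(V_in − V_min) × 2^12/range = (-0.121957 − (-0.205)) × 4096/0.41 = 829.620.
Floor → code = 829.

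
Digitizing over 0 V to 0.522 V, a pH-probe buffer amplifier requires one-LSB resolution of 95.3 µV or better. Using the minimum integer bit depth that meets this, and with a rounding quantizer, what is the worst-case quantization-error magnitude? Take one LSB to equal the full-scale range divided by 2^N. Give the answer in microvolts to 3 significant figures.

31.9 µV

Range is 0.522 V.
Required number of levels: 0.522/95.3 µV = 5477.4; smallest N with 2^N ≥ that is 13.
Step size = 0.522/8192 V = 63.721 µV.
Half an LSB is 31.9 µV.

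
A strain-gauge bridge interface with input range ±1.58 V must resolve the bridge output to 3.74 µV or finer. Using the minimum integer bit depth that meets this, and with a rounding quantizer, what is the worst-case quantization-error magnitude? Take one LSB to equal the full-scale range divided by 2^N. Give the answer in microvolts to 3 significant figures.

1.51 µV

Full-scale range = 1.58 V − (-1.58 V) = 3.16 V.
3.16 V / 3.74 µV = 844900. Since 2^19 = 524288 and 2^20 = 1048576, N = 20.
LSB = 3.16 V / 2^20 = 3.0136 µV.
|e|_max = LSB/2 = 1.51 µV.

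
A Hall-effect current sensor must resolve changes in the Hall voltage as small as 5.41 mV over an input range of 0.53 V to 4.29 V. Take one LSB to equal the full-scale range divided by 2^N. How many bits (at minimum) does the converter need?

Span: 4.29 V − (0.53 V) = 3.76 V.
Need 2^N ≥ 3.76 V / 5.41 mV = 695.0 → N_min = 10.

10 bits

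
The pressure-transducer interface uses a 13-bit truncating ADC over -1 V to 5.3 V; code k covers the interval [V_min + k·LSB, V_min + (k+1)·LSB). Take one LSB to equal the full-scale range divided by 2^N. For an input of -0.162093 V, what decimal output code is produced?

1089

Range = 5.3 − (-1) = 6.3 V. LSB = 6.3 V / 2^13 ≈ 0.7690 mV.
(V_in − V_min) × 2^13/range = (-0.162093 − (-1)) × 8192/6.3 = 1089.545.
Floor → code = 1089.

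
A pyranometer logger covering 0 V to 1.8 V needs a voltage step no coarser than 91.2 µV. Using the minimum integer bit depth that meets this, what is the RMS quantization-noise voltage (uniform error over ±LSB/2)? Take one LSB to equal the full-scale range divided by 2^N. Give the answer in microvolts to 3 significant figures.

15.9 µV

Full-scale range = 1.8 V.
Required number of levels: 1.8/91.2 µV = 19737; smallest N with 2^N ≥ that is 15.
LSB = 1.8 V ÷ 2^15 = 1.8/32768 V = 54.932 µV.
RMS noise = LSB/√12 = 15.9 µV.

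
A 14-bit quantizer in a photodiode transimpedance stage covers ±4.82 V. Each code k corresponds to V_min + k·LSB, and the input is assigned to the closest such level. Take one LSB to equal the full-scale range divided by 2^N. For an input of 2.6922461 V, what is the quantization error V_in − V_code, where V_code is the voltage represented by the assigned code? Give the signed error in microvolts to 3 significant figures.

−176 µV

The full-scale span is 4.82 − (-4.82) = 9.64 V. LSB = 9.64 V / 2^14 ≈ 0.5884 mV.
(V_in − V_min)/LSB = (2.6922461 − (-4.82)) × 16384/9.64 = 12767.7013 → nearest code k = 12768.
V_code = V_min + k × range/2^14 = -4.82 + 12768 × 9.64/16384 = 2.6924218750 V.
V_in − V_code = 2.6922461 − (2.6924218750) = −176 µV.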